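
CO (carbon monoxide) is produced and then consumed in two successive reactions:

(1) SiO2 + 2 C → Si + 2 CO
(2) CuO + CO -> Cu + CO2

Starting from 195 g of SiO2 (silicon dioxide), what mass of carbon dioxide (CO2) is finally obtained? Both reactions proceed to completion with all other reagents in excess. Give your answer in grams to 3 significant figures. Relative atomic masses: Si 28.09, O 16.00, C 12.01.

286 g

M(SiO2) = 28.09 + 2(16.00) = 60.09 g/mol.
M(CO2) = 12.01 + 2(16.00) = 44.01 g/mol.
n(SiO2) = 195.0 / 60.09 = 3.245 mol.
Step 1 gives a 1:2 ratio of SiO2 to CO, so n(CO) = 6.490 mol.
In step 2 the CO:CO2 ratio is 1:1, so n(CO2) = 6.490 mol.
Mass of CO2 = 6.490 × 44.01 = 285.6 g.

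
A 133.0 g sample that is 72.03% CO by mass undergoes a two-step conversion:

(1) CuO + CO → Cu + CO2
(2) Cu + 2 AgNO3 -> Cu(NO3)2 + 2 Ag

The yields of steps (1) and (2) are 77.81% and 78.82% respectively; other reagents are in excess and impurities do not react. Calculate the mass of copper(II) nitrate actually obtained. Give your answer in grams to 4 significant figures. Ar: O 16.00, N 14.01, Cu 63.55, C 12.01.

393.4 g

Pure CO = 133.0 × 0.7203 = 95.800 g.
M(CO) = 12.01 + 16.00 = 28.01 g/mol.
M(Cu(NO3)2) = 63.55 + 2(14.01) + 6(16.00) = 187.57 g/mol.
n(CO) = 95.800 / 28.01 = 3.4202 mol.
Step 1 (CO:Cu = 1:1): theoretical n(Cu) = 3.4202 mol; at 77.81% yield, n(Cu) = 2.6613 mol.
Step 2 (Cu:Cu(NO3)2 = 1:1): theoretical n(Cu(NO3)2) = 2.6613 mol, so theoretical mass = 2.6613 × 187.57 = 499.17 g.
At 78.82% yield, actual mass of Cu(NO3)2 = 499.17 × 0.7882 = 393.45 g.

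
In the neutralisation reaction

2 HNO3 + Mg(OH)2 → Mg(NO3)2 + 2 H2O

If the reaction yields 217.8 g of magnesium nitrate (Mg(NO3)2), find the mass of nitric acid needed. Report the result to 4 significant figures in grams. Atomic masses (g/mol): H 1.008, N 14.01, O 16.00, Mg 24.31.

185.1 g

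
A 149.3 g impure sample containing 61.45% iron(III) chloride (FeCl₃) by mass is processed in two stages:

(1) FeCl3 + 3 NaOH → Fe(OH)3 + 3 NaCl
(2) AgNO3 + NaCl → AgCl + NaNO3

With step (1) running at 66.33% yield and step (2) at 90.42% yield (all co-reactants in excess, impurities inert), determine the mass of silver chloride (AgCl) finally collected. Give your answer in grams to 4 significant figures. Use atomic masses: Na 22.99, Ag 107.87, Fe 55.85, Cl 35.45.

145.9 g

Pure FeCl3 = 149.3 × 0.6145 = 91.745 g.
M(FeCl3) = 55.85 + 3(35.45) = 162.20 g/mol.
M(AgCl) = 107.87 + 35.45 = 143.32 g/mol.
n(FeCl3) = 91.745 / 162.20 = 0.56563 mol.
Step 1 (FeCl3:NaCl = 1:3): theoretical n(NaCl) = 1.6969 mol; at 66.33% yield, n(NaCl) = 1.1255 mol.
Step 2 (NaCl:AgCl = 1:1): theoretical n(AgCl) = 1.1255 mol, so theoretical mass = 1.1255 × 143.32 = 161.31 g.
At 90.42% yield, actual mass of AgCl = 161.31 × 0.9042 = 145.86 g.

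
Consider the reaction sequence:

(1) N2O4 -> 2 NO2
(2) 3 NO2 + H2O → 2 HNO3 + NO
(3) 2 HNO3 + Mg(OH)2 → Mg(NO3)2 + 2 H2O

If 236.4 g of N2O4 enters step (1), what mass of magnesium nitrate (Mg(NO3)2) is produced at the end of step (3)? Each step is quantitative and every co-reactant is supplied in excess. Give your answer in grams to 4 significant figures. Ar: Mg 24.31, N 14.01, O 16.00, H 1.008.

M(N2O4) = 2(14.01) + 4(16.00) = 92.02 g/mol.
M(Mg(NO3)2) = 24.31 + 2(14.01) + 6(16.00) = 148.33 g/mol.
n(N2O4) = 236.4 / 92.02 = 2.5690 mol.
Reaction (1): N2O4→NO2 ratio 1:2 ⇒ n(NO2) = 5.1380 mol.
Reaction (2): NO2→HNO3 ratio 3:2 ⇒ n(HNO3) = 3.4253 mol.
Reaction (3): HNO3→Mg(NO3)2 ratio 2:1 ⇒ n(Mg(NO3)2) = 1.7127 mol.
Mass of Mg(NO3)2 = 1.7127 × 148.33 = 254.04 g.

254.0 g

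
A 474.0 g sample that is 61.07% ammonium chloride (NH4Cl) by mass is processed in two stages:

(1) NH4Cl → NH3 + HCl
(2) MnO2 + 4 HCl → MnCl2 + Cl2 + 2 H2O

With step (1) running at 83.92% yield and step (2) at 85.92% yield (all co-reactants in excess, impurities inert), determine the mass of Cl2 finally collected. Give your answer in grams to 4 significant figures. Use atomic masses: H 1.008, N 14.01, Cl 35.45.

69.16 g

Pure NH4Cl = 474.0 × 0.6107 = 289.47 g.
M(NH4Cl) = 14.01 + 4(1.008) + 35.45 = 53.492 g/mol.
M(Cl2) = 2(35.45) = 70.90 g/mol.
n(NH4Cl) = 289.47 / 53.492 = 5.4115 mol.
Step 1 (NH4Cl:HCl = 1:1): theoretical n(HCl) = 5.4115 mol; at 83.92% yield, n(HCl) = 4.5413 mol.
Step 2 (HCl:Cl2 = 4:1): theoretical n(Cl2) = 1.1353 mol, so theoretical mass = 1.1353 × 70.90 = 80.495 g.
At 85.92% yield, actual mass of Cl2 = 80.495 × 0.8592 = 69.161 g.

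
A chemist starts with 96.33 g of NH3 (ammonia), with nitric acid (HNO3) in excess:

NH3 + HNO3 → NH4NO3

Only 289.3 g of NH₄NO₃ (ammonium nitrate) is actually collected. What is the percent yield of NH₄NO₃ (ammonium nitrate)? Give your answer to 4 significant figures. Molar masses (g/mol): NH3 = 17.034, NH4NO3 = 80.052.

63.90 %

n(NH3) = 96.330 g / 17.034 g/mol = 5.6552 mol.
From the equation the NH3:NH4NO3 mole ratio is 1:1, so n(NH4NO3) = 5.6552 × 1/1 = 5.6552 mol.
Mass of NH4NO3 = 5.6552 mol × 80.052 g/mol = 452.71 g.
This is the theoretical yield. Percent yield = 289.3 g / 452.71 g × 100% = 63.904%.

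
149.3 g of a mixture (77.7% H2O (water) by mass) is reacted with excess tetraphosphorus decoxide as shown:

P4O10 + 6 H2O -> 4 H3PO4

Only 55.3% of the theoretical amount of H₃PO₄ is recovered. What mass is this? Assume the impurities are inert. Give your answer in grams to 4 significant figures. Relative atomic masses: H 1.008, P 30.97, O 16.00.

Pure H2O available = 149.3 g × 0.777 = 116.01 g.
M(H2O) = 2(1.008) + 16.00 = 18.016 g/mol.
M(H3PO4) = 3(1.008) + 30.97 + 4(16.00) = 97.994 g/mol.
n(H2O) = 116.01 g / 18.016 g/mol = 6.4391 mol.
From the equation the H2O:H3PO4 mole ratio is 6:4, so n(H3PO4) = 6.4391 × 4/6 = 4.2927 mol.
Mass of H3PO4 = 4.2927 mol × 97.994 g/mol = 420.66 g.
Actual mass collected = 420.66 g × 0.553 = 232.62 g.

232.6 g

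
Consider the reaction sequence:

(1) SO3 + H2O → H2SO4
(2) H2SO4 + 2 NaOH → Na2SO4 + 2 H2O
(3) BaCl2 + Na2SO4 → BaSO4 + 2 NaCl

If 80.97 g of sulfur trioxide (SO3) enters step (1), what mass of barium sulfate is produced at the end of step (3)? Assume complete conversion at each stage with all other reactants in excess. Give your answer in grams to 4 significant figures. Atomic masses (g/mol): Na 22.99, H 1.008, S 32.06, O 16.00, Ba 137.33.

236.0 g

M(SO3) = 32.06 + 3(16.00) = 80.06 g/mol.
M(BaSO4) = 137.33 + 32.06 + 4(16.00) = 233.39 g/mol.
n(SO3) = 80.97 / 80.06 = 1.0114 mol.
Reaction (1): SO3→H2SO4 ratio 1:1 ⇒ n(H2SO4) = 1.0114 mol.
Reaction (2): H2SO4→Na2SO4 ratio 1:1 ⇒ n(Na2SO4) = 1.0114 mol.
Reaction (3): Na2SO4→BaSO4 ratio 1:1 ⇒ n(BaSO4) = 1.0114 mol.
Mass of BaSO4 = 1.0114 × 233.39 = 236.04 g.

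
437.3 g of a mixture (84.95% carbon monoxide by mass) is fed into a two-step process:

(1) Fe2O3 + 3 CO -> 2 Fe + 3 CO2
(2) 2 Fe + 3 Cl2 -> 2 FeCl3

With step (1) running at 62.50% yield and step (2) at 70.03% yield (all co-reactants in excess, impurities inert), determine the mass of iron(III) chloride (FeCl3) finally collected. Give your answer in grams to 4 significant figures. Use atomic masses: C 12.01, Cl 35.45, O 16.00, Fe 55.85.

Pure CO = 437.3 × 0.8495 = 371.49 g.
M(CO) = 12.01 + 16.00 = 28.01 g/mol.
M(FeCl3) = 55.85 + 3(35.45) = 162.20 g/mol.
n(CO) = 371.49 / 28.01 = 13.263 mol.
Step 1 (CO:Fe = 3:2): theoretical n(Fe) = 8.8418 mol; at 62.50% yield, n(Fe) = 5.5261 mol.
Step 2 (Fe:FeCl3 = 2:2): theoretical n(FeCl3) = 5.5261 mol, so theoretical mass = 5.5261 × 162.20 = 896.33 g.
At 70.03% yield, actual mass of FeCl3 = 896.33 × 0.7003 = 627.70 g.

627.7 g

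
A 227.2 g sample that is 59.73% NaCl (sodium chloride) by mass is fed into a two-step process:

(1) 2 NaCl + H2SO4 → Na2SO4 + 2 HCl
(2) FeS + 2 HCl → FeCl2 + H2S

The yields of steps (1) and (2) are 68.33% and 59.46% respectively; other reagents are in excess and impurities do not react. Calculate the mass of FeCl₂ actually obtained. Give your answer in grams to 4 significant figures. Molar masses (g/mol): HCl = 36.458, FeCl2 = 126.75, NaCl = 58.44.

59.79 g

Pure NaCl = 227.2 × 0.5973 = 135.71 g.
n(NaCl) = 135.71 / 58.44 = 2.3222 mol.
Step 1 (NaCl:HCl = 2:2): theoretical n(HCl) = 2.3222 mol; at 68.33% yield, n(HCl) = 1.5867 mol.
Step 2 (HCl:FeCl2 = 2:1): theoretical n(FeCl2) = 0.79336 mol, so theoretical mass = 0.79336 × 126.75 = 100.56 g.
At 59.46% yield, actual mass of FeCl2 = 100.56 × 0.5946 = 59.792 g.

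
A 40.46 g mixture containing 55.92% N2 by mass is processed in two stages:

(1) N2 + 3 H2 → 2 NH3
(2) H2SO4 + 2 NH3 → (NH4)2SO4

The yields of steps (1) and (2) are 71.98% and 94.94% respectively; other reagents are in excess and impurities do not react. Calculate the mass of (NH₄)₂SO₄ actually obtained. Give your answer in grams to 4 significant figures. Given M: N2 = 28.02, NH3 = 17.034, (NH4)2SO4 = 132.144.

Pure N2 = 40.46 × 0.5592 = 22.625 g.
n(N2) = 22.625 / 28.02 = 0.80747 mol.
Step 1 (N2:NH3 = 1:2): theoretical n(NH3) = 1.6149 mol; at 71.98% yield, n(NH3) = 1.1624 mol.
Step 2 (NH3:(NH4)2SO4 = 2:1): theoretical n((NH4)2SO4) = 0.58121 mol, so theoretical mass = 0.58121 × 132.144 = 76.804 g.
At 94.94% yield, actual mass of (NH4)2SO4 = 76.804 × 0.9494 = 72.918 g.

72.92 g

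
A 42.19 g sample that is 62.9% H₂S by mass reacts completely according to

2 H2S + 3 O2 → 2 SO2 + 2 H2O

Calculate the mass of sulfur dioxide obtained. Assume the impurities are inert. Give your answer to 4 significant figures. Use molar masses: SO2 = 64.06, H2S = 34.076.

Mass of pure H2S = 42.19 g × 0.629 = 26.538 g.
n(H2S) = 26.538 g / 34.076 g/mol = 0.77877 mol.
From the equation the H2S:SO2 mole ratio is 2:2, so n(SO2) = 0.77877 × 2/2 = 0.77877 mol.
Mass of SO2 = 0.77877 mol × 64.06 g/mol = 49.888 g.

49.89 g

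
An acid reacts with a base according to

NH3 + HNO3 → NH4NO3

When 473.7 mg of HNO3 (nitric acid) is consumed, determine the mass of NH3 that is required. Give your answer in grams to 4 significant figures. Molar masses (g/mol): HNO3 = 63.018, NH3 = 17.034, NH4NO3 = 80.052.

0.1280 g

Convert: 473.7 mg = 0.47370 g.
n(HNO3) = 0.47370 g / 63.018 g/mol = 0.0075169 mol.
From the equation the HNO3:NH3 mole ratio is 1:1, so n(NH3) = 0.0075169 × 1/1 = 0.0075169 mol.
Mass of NH3 = 0.0075169 mol × 17.034 g/mol = 0.12804 g.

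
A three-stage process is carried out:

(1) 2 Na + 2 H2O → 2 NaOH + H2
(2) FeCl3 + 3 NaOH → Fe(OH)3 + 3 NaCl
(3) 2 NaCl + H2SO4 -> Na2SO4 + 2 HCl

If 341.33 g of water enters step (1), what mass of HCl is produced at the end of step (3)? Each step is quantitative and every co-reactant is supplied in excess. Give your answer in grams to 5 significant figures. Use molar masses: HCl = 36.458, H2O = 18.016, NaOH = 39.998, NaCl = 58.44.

690.73 g

n(H2O) = 341.33 / 18.016 = 18.9459 mol.
Reaction (1): H2O→NaOH ratio 2:2 ⇒ n(NaOH) = 18.9459 mol.
Reaction (2): NaOH→NaCl ratio 3:3 ⇒ n(NaCl) = 18.9459 mol.
Reaction (3): NaCl→HCl ratio 2:2 ⇒ n(HCl) = 18.9459 mol.
Mass of HCl = 18.9459 × 36.458 = 690.731 g.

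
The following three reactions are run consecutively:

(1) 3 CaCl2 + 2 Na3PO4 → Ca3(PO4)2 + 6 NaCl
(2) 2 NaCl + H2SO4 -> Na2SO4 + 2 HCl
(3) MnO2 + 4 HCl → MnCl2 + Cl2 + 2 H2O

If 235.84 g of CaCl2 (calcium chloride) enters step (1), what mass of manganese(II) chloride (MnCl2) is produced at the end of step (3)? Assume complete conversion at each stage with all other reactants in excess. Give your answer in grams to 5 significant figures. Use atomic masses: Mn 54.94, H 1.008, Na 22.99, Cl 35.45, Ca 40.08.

133.71 g

M(CaCl2) = 40.08 + 2(35.45) = 110.98 g/mol.
M(MnCl2) = 54.94 + 2(35.45) = 125.84 g/mol.
n(CaCl2) = 235.84 / 110.98 = 2.12507 mol.
Reaction (1): CaCl2→NaCl ratio 3:6 ⇒ n(NaCl) = 4.25014 mol.
Reaction (2): NaCl→HCl ratio 2:2 ⇒ n(HCl) = 4.25014 mol.
Reaction (3): HCl→MnCl2 ratio 4:1 ⇒ n(MnCl2) = 1.06253 mol.
Mass of MnCl2 = 1.06253 × 125.84 = 133.709 g.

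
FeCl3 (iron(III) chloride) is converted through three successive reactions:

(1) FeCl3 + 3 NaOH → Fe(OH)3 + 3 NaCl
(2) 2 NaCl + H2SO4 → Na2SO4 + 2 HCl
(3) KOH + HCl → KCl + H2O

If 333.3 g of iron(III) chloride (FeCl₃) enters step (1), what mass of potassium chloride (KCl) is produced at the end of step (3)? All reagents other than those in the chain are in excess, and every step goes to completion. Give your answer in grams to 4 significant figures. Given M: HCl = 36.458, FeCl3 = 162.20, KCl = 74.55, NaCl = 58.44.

459.6 g

n(FeCl3) = 333.3 / 162.20 = 2.0549 mol.
Reaction (1): FeCl3→NaCl ratio 1:3 ⇒ n(NaCl) = 6.1646 mol.
Reaction (2): NaCl→HCl ratio 2:2 ⇒ n(HCl) = 6.1646 mol.
Reaction (3): HCl→KCl ratio 1:1 ⇒ n(KCl) = 6.1646 mol.
Mass of KCl = 6.1646 × 74.55 = 459.57 g.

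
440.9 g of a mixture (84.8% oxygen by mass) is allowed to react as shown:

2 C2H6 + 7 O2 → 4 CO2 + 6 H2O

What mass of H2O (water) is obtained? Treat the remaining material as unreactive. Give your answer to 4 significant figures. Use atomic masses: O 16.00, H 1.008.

180.4 g

Mass of pure O2 = 440.9 g × 0.848 = 373.88 g.
M(O2) = 2(16.00) = 32.00 g/mol.
M(H2O) = 2(1.008) + 16.00 = 18.016 g/mol.
n(O2) = 373.88 g / 32.00 g/mol = 11.684 mol.
From the equation the O2:H2O mole ratio is 7:6, so n(H2O) = 11.684 × 6/7 = 10.015 mol.
Mass of H2O = 10.015 mol × 18.016 g/mol = 180.43 g.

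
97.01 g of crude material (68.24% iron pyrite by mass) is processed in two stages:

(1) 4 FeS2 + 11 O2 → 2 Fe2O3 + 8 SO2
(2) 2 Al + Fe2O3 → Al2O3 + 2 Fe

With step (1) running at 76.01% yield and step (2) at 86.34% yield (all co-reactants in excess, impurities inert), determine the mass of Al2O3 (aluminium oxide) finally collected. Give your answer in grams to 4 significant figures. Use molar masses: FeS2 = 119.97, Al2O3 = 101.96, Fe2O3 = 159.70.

18.46 g

Pure FeS2 = 97.01 × 0.6824 = 66.200 g.
n(FeS2) = 66.200 / 119.97 = 0.55180 mol.
Step 1 (FeS2:Fe2O3 = 4:2): theoretical n(Fe2O3) = 0.27590 mol; at 76.01% yield, n(Fe2O3) = 0.20971 mol.
Step 2 (Fe2O3:Al2O3 = 1:1): theoretical n(Al2O3) = 0.20971 mol, so theoretical mass = 0.20971 × 101.96 = 21.382 g.
At 86.34% yield, actual mass of Al2O3 = 21.382 × 0.8634 = 18.461 g.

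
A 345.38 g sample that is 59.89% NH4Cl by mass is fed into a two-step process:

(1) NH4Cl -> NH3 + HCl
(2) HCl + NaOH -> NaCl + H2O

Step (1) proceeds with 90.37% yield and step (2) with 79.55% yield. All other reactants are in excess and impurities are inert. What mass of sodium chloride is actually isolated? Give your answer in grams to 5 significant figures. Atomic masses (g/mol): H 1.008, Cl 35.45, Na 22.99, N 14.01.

162.46 g

Pure NH4Cl = 345.38 × 0.5989 = 206.848 g.
M(NH4Cl) = 14.01 + 4(1.008) + 35.45 = 53.492 g/mol.
M(NaCl) = 22.99 + 35.45 = 58.44 g/mol.
n(NH4Cl) = 206.848 / 53.492 = 3.86690 mol.
Step 1 (NH4Cl:HCl = 1:1): theoretical n(HCl) = 3.86690 mol; at 90.37% yield, n(HCl) = 3.49452 mol.
Step 2 (HCl:NaCl = 1:1): theoretical n(NaCl) = 3.49452 mol, so theoretical mass = 3.49452 × 58.44 = 204.219 g.
At 79.55% yield, actual mass of NaCl = 204.219 × 0.7955 = 162.457 g.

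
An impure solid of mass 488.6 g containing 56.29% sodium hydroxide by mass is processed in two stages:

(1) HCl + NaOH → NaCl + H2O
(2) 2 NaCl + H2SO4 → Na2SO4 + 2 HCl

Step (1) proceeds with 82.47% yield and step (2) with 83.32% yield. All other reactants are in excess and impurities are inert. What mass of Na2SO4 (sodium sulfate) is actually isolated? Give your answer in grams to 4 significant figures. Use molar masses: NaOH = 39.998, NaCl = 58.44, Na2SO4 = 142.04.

335.6 g

Pure NaOH = 488.6 × 0.5629 = 275.03 g.
n(NaOH) = 275.03 / 39.998 = 6.8762 mol.
Step 1 (NaOH:NaCl = 1:1): theoretical n(NaCl) = 6.8762 mol; at 82.47% yield, n(NaCl) = 5.6708 mol.
Step 2 (NaCl:Na2SO4 = 2:1): theoretical n(Na2SO4) = 2.8354 mol, so theoretical mass = 2.8354 × 142.04 = 402.74 g.
At 83.32% yield, actual mass of Na2SO4 = 402.74 × 0.8332 = 335.56 g.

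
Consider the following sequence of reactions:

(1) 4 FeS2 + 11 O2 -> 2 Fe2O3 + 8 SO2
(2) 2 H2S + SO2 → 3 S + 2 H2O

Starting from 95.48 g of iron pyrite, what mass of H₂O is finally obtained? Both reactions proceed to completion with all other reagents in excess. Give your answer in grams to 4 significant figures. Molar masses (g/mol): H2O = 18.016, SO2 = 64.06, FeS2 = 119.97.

n(FeS2) = 95.480 / 119.97 = 0.79587 mol.
Step 1 gives a 4:8 ratio of FeS2 to SO2, so n(SO2) = 1.5917 mol.
In step 2 the SO2:H2O ratio is 1:2, so n(H2O) = 3.1835 mol.
Mass of H2O = 3.1835 × 18.016 = 57.353 g.

57.35 g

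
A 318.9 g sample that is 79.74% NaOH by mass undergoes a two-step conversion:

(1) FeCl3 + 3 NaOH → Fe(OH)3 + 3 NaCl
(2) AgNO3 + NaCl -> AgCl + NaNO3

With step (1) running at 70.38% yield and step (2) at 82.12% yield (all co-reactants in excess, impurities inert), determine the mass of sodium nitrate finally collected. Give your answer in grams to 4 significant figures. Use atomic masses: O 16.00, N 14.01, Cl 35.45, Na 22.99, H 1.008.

Pure NaOH = 318.9 × 0.7974 = 254.29 g.
M(NaOH) = 22.99 + 16.00 + 1.008 = 39.998 g/mol.
M(NaNO3) = 22.99 + 14.01 + 3(16.00) = 85.00 g/mol.
n(NaOH) = 254.29 / 39.998 = 6.3576 mol.
Step 1 (NaOH:NaCl = 3:3): theoretical n(NaCl) = 6.3576 mol; at 70.38% yield, n(NaCl) = 4.4745 mol.
Step 2 (NaCl:NaNO3 = 1:1): theoretical n(NaNO3) = 4.4745 mol, so theoretical mass = 4.4745 × 85.00 = 380.33 g.
At 82.12% yield, actual mass of NaNO3 = 380.33 × 0.8212 = 312.33 g.

312.3 g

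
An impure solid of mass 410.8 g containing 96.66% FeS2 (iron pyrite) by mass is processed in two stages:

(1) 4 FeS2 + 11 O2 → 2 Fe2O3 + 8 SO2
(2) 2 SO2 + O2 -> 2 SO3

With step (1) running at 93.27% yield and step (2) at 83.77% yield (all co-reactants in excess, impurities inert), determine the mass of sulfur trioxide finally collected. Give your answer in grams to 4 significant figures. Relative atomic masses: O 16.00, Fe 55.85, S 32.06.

414.1 g

Pure FeS2 = 410.8 × 0.9666 = 397.08 g.
M(FeS2) = 55.85 + 2(32.06) = 119.97 g/mol.
M(SO3) = 32.06 + 3(16.00) = 80.06 g/mol.
n(FeS2) = 397.08 / 119.97 = 3.3098 mol.
Step 1 (FeS2:SO2 = 4:8): theoretical n(SO2) = 6.6196 mol; at 93.27% yield, n(SO2) = 6.1741 mol.
Step 2 (SO2:SO3 = 2:2): theoretical n(SO3) = 6.1741 mol, so theoretical mass = 6.1741 × 80.06 = 494.30 g.
At 83.77% yield, actual mass of SO3 = 494.30 × 0.8377 = 414.08 g.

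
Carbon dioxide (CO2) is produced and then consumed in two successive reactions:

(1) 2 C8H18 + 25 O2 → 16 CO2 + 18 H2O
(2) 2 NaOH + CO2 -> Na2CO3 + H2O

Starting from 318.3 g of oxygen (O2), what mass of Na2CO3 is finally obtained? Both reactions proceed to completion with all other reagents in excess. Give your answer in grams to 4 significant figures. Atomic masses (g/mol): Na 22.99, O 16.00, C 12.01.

674.7 g

M(O2) = 2(16.00) = 32.00 g/mol.
M(Na2CO3) = 2(22.99) + 12.01 + 3(16.00) = 105.99 g/mol.
n(O2) = 318.30 / 32.00 = 9.9469 mol.
Step 1 gives a 25:16 ratio of O2 to CO2, so n(CO2) = 6.3660 mol.
In step 2 the CO2:Na2CO3 ratio is 1:1, so n(Na2CO3) = 6.3660 mol.
Mass of Na2CO3 = 6.3660 × 105.99 = 674.73 g.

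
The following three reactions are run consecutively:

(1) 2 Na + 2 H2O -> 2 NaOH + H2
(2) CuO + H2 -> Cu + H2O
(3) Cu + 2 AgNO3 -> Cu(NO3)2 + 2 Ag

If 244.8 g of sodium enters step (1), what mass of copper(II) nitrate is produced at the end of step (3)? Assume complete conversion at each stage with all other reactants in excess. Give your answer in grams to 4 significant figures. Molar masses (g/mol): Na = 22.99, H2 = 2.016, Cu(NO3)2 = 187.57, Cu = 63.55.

n(Na) = 244.8 / 22.99 = 10.648 mol.
Reaction (1): Na→H2 ratio 2:1 ⇒ n(H2) = 5.3241 mol.
Reaction (2): H2→Cu ratio 1:1 ⇒ n(Cu) = 5.3241 mol.
Reaction (3): Cu→Cu(NO3)2 ratio 1:1 ⇒ n(Cu(NO3)2) = 5.3241 mol.
Mass of Cu(NO3)2 = 5.3241 × 187.57 = 998.63 g.

998.6 g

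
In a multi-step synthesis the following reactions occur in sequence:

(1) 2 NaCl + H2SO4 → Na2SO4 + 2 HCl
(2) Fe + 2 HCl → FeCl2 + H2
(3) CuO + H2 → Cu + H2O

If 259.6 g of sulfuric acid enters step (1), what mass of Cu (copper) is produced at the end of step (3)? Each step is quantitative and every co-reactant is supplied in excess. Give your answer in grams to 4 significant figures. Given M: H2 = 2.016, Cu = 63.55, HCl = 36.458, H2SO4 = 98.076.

n(H2SO4) = 259.6 / 98.076 = 2.6469 mol.
Reaction (1): H2SO4→HCl ratio 1:2 ⇒ n(HCl) = 5.2939 mol.
Reaction (2): HCl→H2 ratio 2:1 ⇒ n(H2) = 2.6469 mol.
Reaction (3): H2→Cu ratio 1:1 ⇒ n(Cu) = 2.6469 mol.
Mass of Cu = 2.6469 × 63.55 = 168.21 g.

168.2 g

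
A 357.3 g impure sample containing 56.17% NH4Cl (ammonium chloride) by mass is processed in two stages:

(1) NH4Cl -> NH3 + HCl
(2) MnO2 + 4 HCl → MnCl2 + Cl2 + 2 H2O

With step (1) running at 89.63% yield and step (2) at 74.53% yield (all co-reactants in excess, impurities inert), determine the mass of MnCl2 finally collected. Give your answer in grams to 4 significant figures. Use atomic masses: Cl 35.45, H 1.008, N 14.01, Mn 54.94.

Pure NH4Cl = 357.3 × 0.5617 = 200.70 g.
M(NH4Cl) = 14.01 + 4(1.008) + 35.45 = 53.492 g/mol.
M(MnCl2) = 54.94 + 2(35.45) = 125.84 g/mol.
n(NH4Cl) = 200.70 / 53.492 = 3.7519 mol.
Step 1 (NH4Cl:HCl = 1:1): theoretical n(HCl) = 3.7519 mol; at 89.63% yield, n(HCl) = 3.3628 mol.
Step 2 (HCl:MnCl2 = 4:1): theoretical n(MnCl2) = 0.84070 mol, so theoretical mass = 0.84070 × 125.84 = 105.79 g.
At 74.53% yield, actual mass of MnCl2 = 105.79 × 0.7453 = 78.848 g.

78.85 g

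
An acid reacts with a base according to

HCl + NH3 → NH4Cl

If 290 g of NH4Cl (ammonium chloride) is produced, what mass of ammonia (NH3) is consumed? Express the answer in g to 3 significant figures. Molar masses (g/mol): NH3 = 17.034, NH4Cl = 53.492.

n(NH4Cl) = 290.0 g / 53.492 g/mol = 5.421 mol.
From the equation the NH4Cl:NH3 mole ratio is 1:1, so n(NH3) = 5.421 × 1/1 = 5.421 mol.
Mass of NH3 = 5.421 mol × 17.034 g/mol = 92.35 g.

92.3 g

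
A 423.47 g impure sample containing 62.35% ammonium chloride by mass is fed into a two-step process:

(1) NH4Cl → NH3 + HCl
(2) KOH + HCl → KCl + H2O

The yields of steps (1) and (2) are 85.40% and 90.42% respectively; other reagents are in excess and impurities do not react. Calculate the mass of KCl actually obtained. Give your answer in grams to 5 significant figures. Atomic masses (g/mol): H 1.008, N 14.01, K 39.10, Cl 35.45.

284.15 g

Pure NH4Cl = 423.47 × 0.6235 = 264.034 g.
M(NH4Cl) = 14.01 + 4(1.008) + 35.45 = 53.492 g/mol.
M(KCl) = 39.10 + 35.45 = 74.55 g/mol.
n(NH4Cl) = 264.034 / 53.492 = 4.93594 mol.
Step 1 (NH4Cl:HCl = 1:1): theoretical n(HCl) = 4.93594 mol; at 85.40% yield, n(HCl) = 4.21530 mol.
Step 2 (HCl:KCl = 1:1): theoretical n(KCl) = 4.21530 mol, so theoretical mass = 4.21530 × 74.55 = 314.250 g.
At 90.42% yield, actual mass of KCl = 314.250 × 0.9042 = 284.145 g.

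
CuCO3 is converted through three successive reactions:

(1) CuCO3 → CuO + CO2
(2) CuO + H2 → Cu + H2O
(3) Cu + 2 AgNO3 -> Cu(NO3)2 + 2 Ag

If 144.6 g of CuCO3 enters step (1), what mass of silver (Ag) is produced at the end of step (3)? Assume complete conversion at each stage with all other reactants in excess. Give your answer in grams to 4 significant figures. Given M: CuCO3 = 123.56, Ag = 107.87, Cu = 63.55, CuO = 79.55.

n(CuCO3) = 144.6 / 123.56 = 1.1703 mol.
Reaction (1): CuCO3→CuO ratio 1:1 ⇒ n(CuO) = 1.1703 mol.
Reaction (2): CuO→Cu ratio 1:1 ⇒ n(Cu) = 1.1703 mol.
Reaction (3): Cu→Ag ratio 1:2 ⇒ n(Ag) = 2.3406 mol.
Mass of Ag = 2.3406 × 107.87 = 252.48 g.

252.5 g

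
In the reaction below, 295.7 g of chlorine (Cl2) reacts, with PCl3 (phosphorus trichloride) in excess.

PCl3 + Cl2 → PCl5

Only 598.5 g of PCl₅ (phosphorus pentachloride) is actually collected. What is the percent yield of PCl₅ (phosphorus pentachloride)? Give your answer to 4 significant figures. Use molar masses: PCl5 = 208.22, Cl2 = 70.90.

68.92 %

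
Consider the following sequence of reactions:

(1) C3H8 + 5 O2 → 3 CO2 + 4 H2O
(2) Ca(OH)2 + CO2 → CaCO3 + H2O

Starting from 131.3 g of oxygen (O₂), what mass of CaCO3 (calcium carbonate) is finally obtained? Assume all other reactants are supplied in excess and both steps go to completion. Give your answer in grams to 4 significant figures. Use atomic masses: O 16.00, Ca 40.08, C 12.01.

246.4 g

M(O2) = 2(16.00) = 32.00 g/mol.
M(CaCO3) = 40.08 + 12.01 + 3(16.00) = 100.09 g/mol.
n(O2) = 131.30 / 32.00 = 4.1031 mol.
Step 1 gives a 5:3 ratio of O2 to CO2, so n(CO2) = 2.4619 mol.
In step 2 the CO2:CaCO3 ratio is 1:1, so n(CaCO3) = 2.4619 mol.
Mass of CaCO3 = 2.4619 × 100.09 = 246.41 g.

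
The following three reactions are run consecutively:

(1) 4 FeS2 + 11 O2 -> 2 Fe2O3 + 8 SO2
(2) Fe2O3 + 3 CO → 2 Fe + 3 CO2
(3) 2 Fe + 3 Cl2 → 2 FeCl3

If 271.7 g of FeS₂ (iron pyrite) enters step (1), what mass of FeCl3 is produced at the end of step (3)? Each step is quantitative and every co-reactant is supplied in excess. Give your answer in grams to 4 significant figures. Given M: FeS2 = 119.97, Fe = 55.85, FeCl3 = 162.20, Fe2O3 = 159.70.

n(FeS2) = 271.7 / 119.97 = 2.2647 mol.
Reaction (1): FeS2→Fe2O3 ratio 4:2 ⇒ n(Fe2O3) = 1.1324 mol.
Reaction (2): Fe2O3→Fe ratio 1:2 ⇒ n(Fe) = 2.2647 mol.
Reaction (3): Fe→FeCl3 ratio 2:2 ⇒ n(FeCl3) = 2.2647 mol.
Mass of FeCl3 = 2.2647 × 162.20 = 367.34 g.

367.3 g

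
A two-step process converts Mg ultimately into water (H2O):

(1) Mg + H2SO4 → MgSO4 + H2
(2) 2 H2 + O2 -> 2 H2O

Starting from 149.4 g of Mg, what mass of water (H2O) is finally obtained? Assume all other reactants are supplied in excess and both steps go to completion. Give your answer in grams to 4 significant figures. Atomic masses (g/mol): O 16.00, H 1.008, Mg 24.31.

M(Mg) = 24.31 g/mol.
M(H2O) = 2(1.008) + 16.00 = 18.016 g/mol.
n(Mg) = 149.40 / 24.31 = 6.1456 mol.
Step 1 gives a 1:1 ratio of Mg to H2, so n(H2) = 6.1456 mol.
In step 2 the H2:H2O ratio is 2:2, so n(H2O) = 6.1456 mol.
Mass of H2O = 6.1456 × 18.016 = 110.72 g.

110.7 g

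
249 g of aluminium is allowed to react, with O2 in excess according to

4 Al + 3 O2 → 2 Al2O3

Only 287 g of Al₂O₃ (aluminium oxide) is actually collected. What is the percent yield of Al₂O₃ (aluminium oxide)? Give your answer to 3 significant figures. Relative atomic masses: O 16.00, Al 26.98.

M(Al) = 26.98 g/mol.
M(Al2O3) = 2(26.98) + 3(16.00) = 101.96 g/mol.
n(Al) = 249.0 g / 26.98 g/mol = 9.229 mol.
From the equation the Al:Al2O3 mole ratio is 4:2, so n(Al2O3) = 9.229 × 2/4 = 4.615 mol.
Mass of Al2O3 = 4.615 mol × 101.96 g/mol = 470.5 g.
This is the theoretical yield. Percent yield = 287 g / 470.5 g × 100% = 61.00%.

61.0 %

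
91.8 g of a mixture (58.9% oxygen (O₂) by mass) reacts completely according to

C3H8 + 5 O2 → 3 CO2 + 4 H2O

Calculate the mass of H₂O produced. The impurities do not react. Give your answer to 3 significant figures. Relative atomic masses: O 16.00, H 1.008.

Mass of pure O2 = 91.8 g × 0.589 = 54.07 g.
M(O2) = 2(16.00) = 32.00 g/mol.
M(H2O) = 2(1.008) + 16.00 = 18.016 g/mol.
n(O2) = 54.07 g / 32.00 g/mol = 1.690 mol.
From the equation the O2:H2O mole ratio is 5:4, so n(H2O) = 1.690 × 4/5 = 1.352 mol.
Mass of H2O = 1.352 mol × 18.016 g/mol = 24.35 g.

24.4 g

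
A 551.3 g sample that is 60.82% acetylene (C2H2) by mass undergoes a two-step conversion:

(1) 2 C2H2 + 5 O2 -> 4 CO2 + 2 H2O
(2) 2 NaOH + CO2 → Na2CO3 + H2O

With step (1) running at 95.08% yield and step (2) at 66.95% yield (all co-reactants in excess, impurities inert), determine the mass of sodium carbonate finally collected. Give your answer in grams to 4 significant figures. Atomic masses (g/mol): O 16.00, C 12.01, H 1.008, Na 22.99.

Pure C2H2 = 551.3 × 0.6082 = 335.30 g.
M(C2H2) = 2(12.01) + 2(1.008) = 26.036 g/mol.
M(Na2CO3) = 2(22.99) + 12.01 + 3(16.00) = 105.99 g/mol.
n(C2H2) = 335.30 / 26.036 = 12.878 mol.
Step 1 (C2H2:CO2 = 2:4): theoretical n(CO2) = 25.757 mol; at 95.08% yield, n(CO2) = 24.489 mol.
Step 2 (CO2:Na2CO3 = 1:1): theoretical n(Na2CO3) = 24.489 mol, so theoretical mass = 24.489 × 105.99 = 2595.6 g.
At 66.95% yield, actual mass of Na2CO3 = 2595.6 × 0.6695 = 1737.8 g.

1738 g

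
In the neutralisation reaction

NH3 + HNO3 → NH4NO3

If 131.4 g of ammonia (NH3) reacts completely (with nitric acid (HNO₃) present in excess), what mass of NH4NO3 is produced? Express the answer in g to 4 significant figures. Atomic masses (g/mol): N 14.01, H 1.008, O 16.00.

617.5 g

M(NH3) = 14.01 + 3(1.008) = 17.034 g/mol.
M(NH4NO3) = 2(14.01) + 4(1.008) + 3(16.00) = 80.052 g/mol.
n(NH3) = 131.40 g / 17.034 g/mol = 7.7140 mol.
From the equation the NH3:NH4NO3 mole ratio is 1:1, so n(NH4NO3) = 7.7140 × 1/1 = 7.7140 mol.
Mass of NH4NO3 = 7.7140 mol × 80.052 g/mol = 617.52 g.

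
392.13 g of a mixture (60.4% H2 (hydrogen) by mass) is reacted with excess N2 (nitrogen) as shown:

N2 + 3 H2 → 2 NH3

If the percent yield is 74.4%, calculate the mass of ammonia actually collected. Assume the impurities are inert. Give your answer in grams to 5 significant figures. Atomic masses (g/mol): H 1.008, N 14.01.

992.60 g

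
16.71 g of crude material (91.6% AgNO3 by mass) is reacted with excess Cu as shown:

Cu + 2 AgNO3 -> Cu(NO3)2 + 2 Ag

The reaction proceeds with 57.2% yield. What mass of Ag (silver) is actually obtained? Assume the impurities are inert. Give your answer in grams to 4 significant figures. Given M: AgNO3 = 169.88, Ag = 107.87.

Pure AgNO3 available = 16.71 g × 0.916 = 15.306 g.
n(AgNO3) = 15.306 g / 169.88 g/mol = 0.090101 mol.
From the equation the AgNO3:Ag mole ratio is 2:2, so n(Ag) = 0.090101 × 2/2 = 0.090101 mol.
Mass of Ag = 0.090101 mol × 107.87 g/mol = 9.7192 g.
Actual mass collected = 9.7192 g × 0.572 = 5.5594 g.

5.559 g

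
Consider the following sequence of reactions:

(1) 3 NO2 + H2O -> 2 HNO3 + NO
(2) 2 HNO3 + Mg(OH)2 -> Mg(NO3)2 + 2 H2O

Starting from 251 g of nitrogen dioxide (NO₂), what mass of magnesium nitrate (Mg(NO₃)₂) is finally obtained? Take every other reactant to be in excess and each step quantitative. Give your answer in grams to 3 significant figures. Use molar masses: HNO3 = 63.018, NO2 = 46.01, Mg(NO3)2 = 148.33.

n(NO2) = 251.0 / 46.01 = 5.455 mol.
Step 1 gives a 3:2 ratio of NO2 to HNO3, so n(HNO3) = 3.637 mol.
In step 2 the HNO3:Mg(NO3)2 ratio is 2:1, so n(Mg(NO3)2) = 1.818 mol.
Mass of Mg(NO3)2 = 1.818 × 148.33 = 269.7 g.

270 g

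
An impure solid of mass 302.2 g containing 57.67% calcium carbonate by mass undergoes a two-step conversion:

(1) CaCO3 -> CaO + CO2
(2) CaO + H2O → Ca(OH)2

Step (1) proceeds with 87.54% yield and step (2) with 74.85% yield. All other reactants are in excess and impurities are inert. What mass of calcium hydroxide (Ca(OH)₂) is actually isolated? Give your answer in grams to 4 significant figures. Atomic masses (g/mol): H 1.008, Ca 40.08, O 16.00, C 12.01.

84.54 g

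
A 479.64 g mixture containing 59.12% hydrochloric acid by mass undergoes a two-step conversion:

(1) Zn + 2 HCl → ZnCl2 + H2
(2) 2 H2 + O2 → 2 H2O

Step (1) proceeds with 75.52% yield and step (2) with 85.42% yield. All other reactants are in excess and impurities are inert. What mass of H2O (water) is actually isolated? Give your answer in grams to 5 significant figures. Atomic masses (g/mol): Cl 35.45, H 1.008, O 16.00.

Pure HCl = 479.64 × 0.5912 = 283.563 g.
M(HCl) = 1.008 + 35.45 = 36.458 g/mol.
M(H2O) = 2(1.008) + 16.00 = 18.016 g/mol.
n(HCl) = 283.563 / 36.458 = 7.77780 mol.
Step 1 (HCl:H2 = 2:1): theoretical n(H2) = 3.88890 mol; at 75.52% yield, n(H2) = 2.93690 mol.
Step 2 (H2:H2O = 2:2): theoretical n(H2O) = 2.93690 mol, so theoretical mass = 2.93690 × 18.016 = 52.9112 g.
At 85.42% yield, actual mass of H2O = 52.9112 × 0.8542 = 45.1967 g.

45.197 g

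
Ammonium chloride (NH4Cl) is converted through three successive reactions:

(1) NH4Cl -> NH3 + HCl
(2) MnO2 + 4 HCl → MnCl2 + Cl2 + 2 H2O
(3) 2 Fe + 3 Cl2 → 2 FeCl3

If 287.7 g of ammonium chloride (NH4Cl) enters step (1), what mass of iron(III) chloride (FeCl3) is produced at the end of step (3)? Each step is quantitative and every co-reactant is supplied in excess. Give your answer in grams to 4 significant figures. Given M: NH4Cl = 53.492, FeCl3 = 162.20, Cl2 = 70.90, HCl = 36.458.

n(NH4Cl) = 287.7 / 53.492 = 5.3784 mol.
Reaction (1): NH4Cl→HCl ratio 1:1 ⇒ n(HCl) = 5.3784 mol.
Reaction (2): HCl→Cl2 ratio 4:1 ⇒ n(Cl2) = 1.3446 mol.
Reaction (3): Cl2→FeCl3 ratio 3:2 ⇒ n(FeCl3) = 0.89640 mol.
Mass of FeCl3 = 0.89640 × 162.20 = 145.40 g.

145.4 g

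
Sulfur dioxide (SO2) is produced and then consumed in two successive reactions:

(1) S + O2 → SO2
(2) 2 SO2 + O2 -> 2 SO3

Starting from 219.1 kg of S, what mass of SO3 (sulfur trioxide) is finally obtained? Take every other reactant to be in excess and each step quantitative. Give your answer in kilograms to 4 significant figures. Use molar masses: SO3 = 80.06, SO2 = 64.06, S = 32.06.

547.1 kg

219.1 kg = 219100 g.
n(S) = 219100 / 32.06 = 6834.1 mol.
Step 1 gives a 1:1 ratio of S to SO2, so n(SO2) = 6834.1 mol.
In step 2 the SO2:SO3 ratio is 2:2, so n(SO3) = 6834.1 mol.
Mass of SO3 = 6834.1 × 80.06 = 547130 g = 547.1 kg.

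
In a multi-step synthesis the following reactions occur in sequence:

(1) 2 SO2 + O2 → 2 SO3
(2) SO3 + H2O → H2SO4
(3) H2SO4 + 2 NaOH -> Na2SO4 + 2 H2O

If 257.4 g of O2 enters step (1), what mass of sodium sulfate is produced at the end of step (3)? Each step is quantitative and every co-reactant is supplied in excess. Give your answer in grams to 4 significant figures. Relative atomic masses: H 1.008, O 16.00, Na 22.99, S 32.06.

2285 g

M(O2) = 2(16.00) = 32.00 g/mol.
M(Na2SO4) = 2(22.99) + 32.06 + 4(16.00) = 142.04 g/mol.
n(O2) = 257.4 / 32.00 = 8.0437 mol.
Reaction (1): O2→SO3 ratio 1:2 ⇒ n(SO3) = 16.087 mol.
Reaction (2): SO3→H2SO4 ratio 1:1 ⇒ n(H2SO4) = 16.087 mol.
Reaction (3): H2SO4→Na2SO4 ratio 1:1 ⇒ n(Na2SO4) = 16.087 mol.
Mass of Na2SO4 = 16.087 × 142.04 = 2285.1 g.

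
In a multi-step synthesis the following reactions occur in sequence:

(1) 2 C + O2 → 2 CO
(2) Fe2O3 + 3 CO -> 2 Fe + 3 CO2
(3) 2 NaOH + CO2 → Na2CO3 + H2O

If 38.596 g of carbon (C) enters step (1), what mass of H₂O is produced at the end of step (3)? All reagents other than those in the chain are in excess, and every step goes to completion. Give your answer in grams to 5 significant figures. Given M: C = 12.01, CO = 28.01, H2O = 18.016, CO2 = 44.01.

57.897 g

n(C) = 38.596 / 12.01 = 3.21366 mol.
Reaction (1): C→CO ratio 2:2 ⇒ n(CO) = 3.21366 mol.
Reaction (2): CO→CO2 ratio 3:3 ⇒ n(CO2) = 3.21366 mol.
Reaction (3): CO2→H2O ratio 1:1 ⇒ n(H2O) = 3.21366 mol.
Mass of H2O = 3.21366 × 18.016 = 57.8972 g.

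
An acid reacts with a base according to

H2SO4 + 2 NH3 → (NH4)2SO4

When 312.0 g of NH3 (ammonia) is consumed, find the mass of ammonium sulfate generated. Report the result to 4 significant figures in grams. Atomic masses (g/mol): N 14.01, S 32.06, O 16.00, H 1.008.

M(NH3) = 14.01 + 3(1.008) = 17.034 g/mol.
M((NH4)2SO4) = 2(14.01) + 8(1.008) + 32.06 + 4(16.00) = 132.144 g/mol.
n(NH3) = 312.00 g / 17.034 g/mol = 18.316 mol.
From the equation the NH3:(NH4)2SO4 mole ratio is 2:1, so n((NH4)2SO4) = 18.316 × 1/2 = 9.1582 mol.
Mass of (NH4)2SO4 = 9.1582 mol × 132.144 g/mol = 1210.2 g.

1210 g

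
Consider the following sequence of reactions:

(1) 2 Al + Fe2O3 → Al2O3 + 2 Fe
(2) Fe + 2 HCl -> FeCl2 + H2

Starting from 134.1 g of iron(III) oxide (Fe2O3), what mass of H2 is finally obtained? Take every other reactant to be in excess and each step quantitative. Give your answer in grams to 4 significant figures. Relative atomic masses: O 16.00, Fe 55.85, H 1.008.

3.386 g

M(Fe2O3) = 2(55.85) + 3(16.00) = 159.70 g/mol.
M(H2) = 2(1.008) = 2.016 g/mol.
n(Fe2O3) = 134.10 / 159.70 = 0.83970 mol.
Step 1 gives a 1:2 ratio of Fe2O3 to Fe, so n(Fe) = 1.6794 mol.
In step 2 the Fe:H2 ratio is 1:1, so n(H2) = 1.6794 mol.
Mass of H2 = 1.6794 × 2.016 = 3.3857 g.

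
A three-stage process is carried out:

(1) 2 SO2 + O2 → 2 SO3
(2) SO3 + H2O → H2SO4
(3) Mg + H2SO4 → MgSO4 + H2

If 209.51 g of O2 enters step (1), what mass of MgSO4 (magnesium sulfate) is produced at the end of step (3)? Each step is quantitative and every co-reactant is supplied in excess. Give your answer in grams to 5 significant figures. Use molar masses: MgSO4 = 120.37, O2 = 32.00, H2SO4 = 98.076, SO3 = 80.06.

1576.2 g

n(O2) = 209.51 / 32.00 = 6.54719 mol.
Reaction (1): O2→SO3 ratio 1:2 ⇒ n(SO3) = 13.0944 mol.
Reaction (2): SO3→H2SO4 ratio 1:1 ⇒ n(H2SO4) = 13.0944 mol.
Reaction (3): H2SO4→MgSO4 ratio 1:1 ⇒ n(MgSO4) = 13.0944 mol.
Mass of MgSO4 = 13.0944 × 120.37 = 1576.17 g.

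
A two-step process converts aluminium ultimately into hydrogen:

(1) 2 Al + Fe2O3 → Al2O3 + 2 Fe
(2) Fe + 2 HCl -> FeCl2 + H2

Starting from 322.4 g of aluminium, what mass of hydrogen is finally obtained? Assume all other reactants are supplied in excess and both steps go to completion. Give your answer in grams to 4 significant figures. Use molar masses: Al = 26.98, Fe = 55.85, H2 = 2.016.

24.09 g

n(Al) = 322.40 / 26.98 = 11.950 mol.
Step 1 gives a 2:2 ratio of Al to Fe, so n(Fe) = 11.950 mol.
In step 2 the Fe:H2 ratio is 1:1, so n(H2) = 11.950 mol.
Mass of H2 = 11.950 × 2.016 = 24.090 g.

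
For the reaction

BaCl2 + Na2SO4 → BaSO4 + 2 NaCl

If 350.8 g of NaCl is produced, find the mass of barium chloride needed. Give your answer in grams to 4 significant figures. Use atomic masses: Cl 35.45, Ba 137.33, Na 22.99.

M(NaCl) = 22.99 + 35.45 = 58.44 g/mol.
M(BaCl2) = 137.33 + 2(35.45) = 208.23 g/mol.
n(NaCl) = 350.80 g / 58.44 g/mol = 6.0027 mol.
From the equation the NaCl:BaCl2 mole ratio is 2:1, so n(BaCl2) = 6.0027 × 1/2 = 3.0014 mol.
Mass of BaCl2 = 3.0014 mol × 208.23 g/mol = 624.98 g.

625.0 g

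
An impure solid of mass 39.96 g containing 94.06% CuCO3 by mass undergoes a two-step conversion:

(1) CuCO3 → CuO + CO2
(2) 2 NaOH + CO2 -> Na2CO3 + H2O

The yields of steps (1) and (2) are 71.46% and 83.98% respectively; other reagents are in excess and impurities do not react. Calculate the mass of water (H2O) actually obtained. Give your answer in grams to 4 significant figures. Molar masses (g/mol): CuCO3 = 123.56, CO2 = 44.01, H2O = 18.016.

3.289 g

Pure CuCO3 = 39.96 × 0.9406 = 37.586 g.
n(CuCO3) = 37.586 / 123.56 = 0.30420 mol.
Step 1 (CuCO3:CO2 = 1:1): theoretical n(CO2) = 0.30420 mol; at 71.46% yield, n(CO2) = 0.21738 mol.
Step 2 (CO2:H2O = 1:1): theoretical n(H2O) = 0.21738 mol, so theoretical mass = 0.21738 × 18.016 = 3.9163 g.
At 83.98% yield, actual mass of H2O = 3.9163 × 0.8398 = 3.2889 g.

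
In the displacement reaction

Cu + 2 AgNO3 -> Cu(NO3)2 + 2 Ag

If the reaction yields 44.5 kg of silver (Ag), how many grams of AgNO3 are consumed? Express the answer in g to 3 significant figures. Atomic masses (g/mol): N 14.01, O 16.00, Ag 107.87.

M(Ag) = 107.87 g/mol.
M(AgNO3) = 107.87 + 14.01 + 3(16.00) = 169.88 g/mol.
Convert: 44.5 kg = 44500 g.
n(Ag) = 44500 g / 107.87 g/mol = 412.5 mol.
From the equation the Ag:AgNO3 mole ratio is 2:2, so n(AgNO3) = 412.5 × 2/2 = 412.5 mol.
Mass of AgNO3 = 412.5 mol × 169.88 g/mol = 70080 g.

70100 g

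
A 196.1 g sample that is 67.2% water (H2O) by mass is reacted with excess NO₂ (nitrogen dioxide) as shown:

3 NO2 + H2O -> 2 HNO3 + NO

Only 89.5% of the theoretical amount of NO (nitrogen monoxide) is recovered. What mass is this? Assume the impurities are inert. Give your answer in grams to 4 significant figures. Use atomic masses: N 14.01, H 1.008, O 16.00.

Pure H2O available = 196.1 g × 0.672 = 131.78 g.
M(H2O) = 2(1.008) + 16.00 = 18.016 g/mol.
M(NO) = 14.01 + 16.00 = 30.01 g/mol.
n(H2O) = 131.78 g / 18.016 g/mol = 7.3146 mol.
From the equation the H2O:NO mole ratio is 1:1, so n(NO) = 7.3146 × 1/1 = 7.3146 mol.
Mass of NO = 7.3146 mol × 30.01 g/mol = 219.51 g.
Actual mass collected = 219.51 g × 0.895 = 196.46 g.

196.5 g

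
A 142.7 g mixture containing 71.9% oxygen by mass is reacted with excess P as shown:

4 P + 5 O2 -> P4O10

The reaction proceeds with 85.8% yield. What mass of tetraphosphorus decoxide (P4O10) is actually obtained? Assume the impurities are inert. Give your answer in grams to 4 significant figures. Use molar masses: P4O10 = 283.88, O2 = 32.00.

Pure O2 available = 142.7 g × 0.719 = 102.60 g.
n(O2) = 102.60 g / 32.00 g/mol = 3.2063 mol.
From the equation the O2:P4O10 mole ratio is 5:1, so n(P4O10) = 3.2063 × 1/5 = 0.64126 mol.
Mass of P4O10 = 0.64126 mol × 283.88 g/mol = 182.04 g.
Actual mass collected = 182.04 g × 0.858 = 156.19 g.

156.2 g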